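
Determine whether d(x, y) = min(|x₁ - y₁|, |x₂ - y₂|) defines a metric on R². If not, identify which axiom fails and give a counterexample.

No. d fails identity of indiscernibles: take x = (2, 0) and y = (2, 4). Then d(x,y) = min(|2 - 2|, |0 - 4|) = min(0, 4) = 0, yet x ≠ y.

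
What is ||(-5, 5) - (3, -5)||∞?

max(|x_i - y_i|) = max(|-5 - 3|, |5 - (-5)|) = max(8, 10) = 10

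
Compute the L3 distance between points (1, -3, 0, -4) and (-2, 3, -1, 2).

(Σ|x_i - y_i|^3)^(1/3) = (|1 - (-2)|^3 + |-3 - 3|^3 + |0 - (-1)|^3 + |-4 - 2|^3)^(1/3)
= (3^3 + 6^3 + 1^3 + 6^3)^(1/3) = (27 + 216 + 1 + 216)^(1/3) = (460)^(1/3) ≈ 7.7194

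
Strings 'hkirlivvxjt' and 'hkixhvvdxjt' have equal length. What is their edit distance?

Let D[i][j] be the edit distance between the first i characters of 'hkirlivvxjt' and the first j characters of 'hkixhvvdxjt', with D[i][0] = i, D[0][j] = j, and D[i][j] = D[i-1][j-1] if the characters match, else 1 + min(D[i-1][j], D[i][j-1], D[i-1][j-1]). Filling the table (rows: prefixes of 'hkirlivvxjt', columns: prefixes of 'hkixhvvdxjt'):
     ε  h  k  i  x  h  v  v  d  x  j  t
  ε  0  1  2  3  4  5  6  7  8  9 10 11
  h  1  0  1  2  3  4  5  6  7  8  9 10
  k  2  1  0  1  2  3  4  5  6  7  8  9
  i  3  2  1  0  1  2  3  4  5  6  7  8
  r  4  3  2  1  1  2  3  4  5  6  7  8
  l  5  4  3  2  2  2  3  4  5  6  7  8
  i  6  5  4  3  3  3  3  4  5  6  7  8
  v  7  6  5  4  4  4  3  3  4  5  6  7
  v  8  7  6  5  5  5  4  3  4  5  6  7
  x  9  8  7  6  5  6  5  4  4  4  5  6
  j 10  9  8  7  6  6  6  5  5  5  4  5
  t 11 10  9  8  7  7  7  6  6  6  5  4
The bottom-right entry gives D[11][11] = 4, so no sequence of fewer than 4 edits works. Backtracking through the table gives one optimal edit sequence (4 edits):
  hkirlivvxjt → hkixlivvxjt (sub r→x @4)
  hkixlivvxjt → hkixhivvxjt (sub l→h @5)
  hkixhivvxjt → hkixhvvvxjt (sub i→v @6)
  hkixhvvvxjt → hkixhvvdxjt (sub v→d @8)
Edit distance = 4.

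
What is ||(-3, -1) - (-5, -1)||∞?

max(|x_i - y_i|) = max(|-3 - (-5)|, |-1 - (-1)|) = max(2, 0) = 2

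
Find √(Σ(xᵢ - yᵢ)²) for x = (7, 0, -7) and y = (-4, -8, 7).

√(Σ(x_i - y_i)²) = √((7 - (-4))² + (0 - (-8))² + (-7 - 7)²)
= √(11² + 8² + (-14)²) = √(121 + 64 + 196) = √381 ≈ 19.5192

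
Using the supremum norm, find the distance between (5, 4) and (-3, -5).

max(|x_i - y_i|) = max(|5 - (-3)|, |4 - (-5)|) = max(8, 9) = 9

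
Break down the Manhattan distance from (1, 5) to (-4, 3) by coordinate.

Σ|x_i - y_i| = |1 - (-4)| + |5 - 3| = 5 + 2 = 7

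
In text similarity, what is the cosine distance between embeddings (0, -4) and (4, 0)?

With u = (0, -4), v = (4, 0):
u·v = 0·4 + (-4)·0 = 0 + 0 = 0.
|u| = √(0² + (-4)²) = √16, |v| = √(4² + 0²) = √16, so |u||v| = √(16·16) = √256 = 16.
cos θ = (u·v)/(|u||v|) = 0/16 = 0
Cosine distance = 1 - cos θ = 1 - 0 = 1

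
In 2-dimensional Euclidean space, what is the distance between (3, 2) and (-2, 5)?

√(Σ(x_i - y_i)²) = √((3 - (-2))² + (2 - 5)²)
= √(5² + (-3)²) = √(25 + 9) = √34 ≈ 5.831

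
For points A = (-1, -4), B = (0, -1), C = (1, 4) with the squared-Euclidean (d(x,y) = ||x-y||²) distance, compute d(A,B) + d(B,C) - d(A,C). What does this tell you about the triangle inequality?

d(A,B) = 1² + 3² = 10, d(B,C) = 1² + 5² = 26, d(A,C) = 2² + 8² = 68.
d(A,B) + d(B,C) - d(A,C) = 10 + 26 - 68 = 36 - 68 = -32. This is < 0, so the triangle inequality FAILS for these points (squared-Euclidean is not a metric).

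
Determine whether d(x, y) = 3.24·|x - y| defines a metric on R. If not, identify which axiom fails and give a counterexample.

Yes. Since |x - y| is a metric on R and 3.24 > 0, the positive scalar multiple 3.24·|x - y| is also a metric: scaling by a positive constant preserves non-negativity, identity (d=0 ⟺ |x-y|=0 ⟺ x=y), symmetry, and the triangle inequality.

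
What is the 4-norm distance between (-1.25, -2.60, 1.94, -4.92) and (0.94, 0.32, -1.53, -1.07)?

(Σ|x_i - y_i|^4)^(1/4) = (|-1.25 - 0.94|^4 + |-2.6 - 0.32|^4 + |1.94 - (-1.53)|^4 + |-4.92 - (-1.07)|^4)^(1/4)
= (2.19^4 + 2.92^4 + 3.47^4 + 3.85^4)^(1/4) ≈ (23.0026 + 72.6995 + 144.9833 + 219.7065)^(1/4) = (460.3919)^(1/4) ≈ 4.6321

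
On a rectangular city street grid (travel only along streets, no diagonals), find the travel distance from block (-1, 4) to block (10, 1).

Σ|x_i - y_i| = |-1 - 10| + |4 - 1| = 11 + 3 = 14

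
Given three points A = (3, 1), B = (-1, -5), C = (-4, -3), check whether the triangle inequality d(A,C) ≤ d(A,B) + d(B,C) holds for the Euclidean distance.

d(A,B) = √(4² + 6²) = √52 ≈ 7.2111, d(B,C) = √(3² + 2²) = √13 ≈ 3.6056, d(A,C) = √(7² + 4²) = √65 ≈ 8.0623.
d(A,C) ≈ 8.0623 ≤ 7.2111 + 3.6056 = 10.8167. Triangle inequality is satisfied.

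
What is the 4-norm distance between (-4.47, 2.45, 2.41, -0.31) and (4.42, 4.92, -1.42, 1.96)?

(Σ|x_i - y_i|^4)^(1/4) = (|-4.47 - 4.42|^4 + |2.45 - 4.92|^4 + |2.41 - (-1.42)|^4 + |-0.31 - 1.96|^4)^(1/4)
= (8.89^4 + 2.47^4 + 3.83^4 + 2.27^4)^(1/4) ≈ (6246.0728 + 37.221 + 215.1766 + 26.5524)^(1/4) = (6525.0228)^(1/4) ≈ 8.9876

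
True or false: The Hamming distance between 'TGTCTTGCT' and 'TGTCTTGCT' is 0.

Differing positions: none. Hamming distance = 0, so the claim is true.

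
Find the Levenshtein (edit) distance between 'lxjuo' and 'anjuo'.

Let D[i][j] be the edit distance between the first i characters of 'lxjuo' and the first j characters of 'anjuo', with D[i][0] = i, D[0][j] = j, and D[i][j] = D[i-1][j-1] if the characters match, else 1 + min(D[i-1][j], D[i][j-1], D[i-1][j-1]). Filling the table (rows: prefixes of 'lxjuo', columns: prefixes of 'anjuo'):
     ε  a  n  j  u  o
  ε  0  1  2  3  4  5
  l  1  1  2  3  4  5
  x  2  2  2  3  4  5
  j  3  3  3  2  3  4
  u  4  4  4  3  2  3
  o  5  5  5  4  3  2
The bottom-right entry gives D[5][5] = 2, so no sequence of fewer than 2 edits works. Backtracking through the table gives one optimal edit sequence (2 edits):
  lxjuo → axjuo (sub l→a @1)
  axjuo → anjuo (sub x→n @2)
Edit distance = 2.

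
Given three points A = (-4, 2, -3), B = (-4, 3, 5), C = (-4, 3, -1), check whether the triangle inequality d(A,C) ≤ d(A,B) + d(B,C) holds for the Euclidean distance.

d(A,B) = √(0² + 1² + 8²) = √65 ≈ 8.0623, d(B,C) = √(0² + 0² + 6²) = √36 = 6, d(A,C) = √(0² + 1² + 2²) = √5 ≈ 2.2361.
d(A,C) ≈ 2.2361 ≤ 8.0623 + 6 = 14.0623. Triangle inequality is satisfied.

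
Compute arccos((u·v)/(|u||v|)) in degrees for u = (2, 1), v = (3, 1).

With u = (2, 1), v = (3, 1):
u·v = 2·3 + 1·1 = 6 + 1 = 7.
|u| = √(2² + 1²) = √5, |v| = √(3² + 1²) = √10, so |u||v| = √(5·10) = √50.
cos θ = (u·v)/(|u||v|) = 7/√50 ≈ 0.989949
θ = arccos(0.989949) ≈ 8.13°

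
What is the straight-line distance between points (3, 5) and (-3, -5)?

√(Σ(x_i - y_i)²) = √((3 - (-3))² + (5 - (-5))²)
= √(6² + 10²) = √(36 + 100) = √136 ≈ 11.6619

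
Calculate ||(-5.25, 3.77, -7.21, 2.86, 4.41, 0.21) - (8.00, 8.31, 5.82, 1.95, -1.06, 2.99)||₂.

√(Σ(x_i - y_i)²) = √((-5.25 - 8)² + (3.77 - 8.31)² + (-7.21 - 5.82)² + (2.86 - 1.95)² + (4.41 - (-1.06))² + (0.21 - 2.99)²)
= √((-13.25)² + (-4.54)² + (-13.03)² + 0.91² + 5.47² + (-2.78)²) = √(175.5625 + 20.6116 + 169.7809 + 0.8281 + 29.9209 + 7.7284) = √404.4324 ≈ 20.1105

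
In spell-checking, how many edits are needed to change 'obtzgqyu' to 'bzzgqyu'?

Let D[i][j] be the edit distance between the first i characters of 'obtzgqyu' and the first j characters of 'bzzgqyu', with D[i][0] = i, D[0][j] = j, and D[i][j] = D[i-1][j-1] if the characters match, else 1 + min(D[i-1][j], D[i][j-1], D[i-1][j-1]). Filling the table (rows: prefixes of 'obtzgqyu', columns: prefixes of 'bzzgqyu'):
     ε  b  z  z  g  q  y  u
  ε  0  1  2  3  4  5  6  7
  o  1  1  2  3  4  5  6  7
  b  2  1  2  3  4  5  6  7
  t  3  2  2  3  4  5  6  7
  z  4  3  2  2  3  4  5  6
  g  5  4  3  3  2  3  4  5
  q  6  5  4  4  3  2  3  4
  y  7  6  5  5  4  3  2  3
  u  8  7  6  6  5  4  3  2
The bottom-right entry gives D[8][7] = 2, so no sequence of fewer than 2 edits works. Backtracking through the table gives one optimal edit sequence (2 edits):
  obtzgqyu → btzgqyu (del o @1)
  btzgqyu → bzzgqyu (sub t→z @2)
Edit distance = 2.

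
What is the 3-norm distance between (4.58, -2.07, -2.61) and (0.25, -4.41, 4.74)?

(Σ|x_i - y_i|^3)^(1/3) = (|4.58 - 0.25|^3 + |-2.07 - (-4.41)|^3 + |-2.61 - 4.74|^3)^(1/3)
= (4.33^3 + 2.34^3 + 7.35^3)^(1/3) ≈ (81.1827 + 12.8129 + 397.0654)^(1/3) = (491.061)^(1/3) ≈ 7.8894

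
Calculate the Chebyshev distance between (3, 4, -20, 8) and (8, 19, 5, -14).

max(|x_i - y_i|) = max(|3 - 8|, |4 - 19|, |-20 - 5|, |8 - (-14)|) = max(5, 15, 25, 22) = 25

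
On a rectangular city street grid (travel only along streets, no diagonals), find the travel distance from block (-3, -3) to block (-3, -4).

Σ|x_i - y_i| = |-3 - (-3)| + |-3 - (-4)| = 0 + 1 = 1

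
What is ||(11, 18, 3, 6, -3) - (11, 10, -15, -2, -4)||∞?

max(|x_i - y_i|) = max(|11 - 11|, |18 - 10|, |3 - (-15)|, |6 - (-2)|, |-3 - (-4)|) = max(0, 8, 18, 8, 1) = 18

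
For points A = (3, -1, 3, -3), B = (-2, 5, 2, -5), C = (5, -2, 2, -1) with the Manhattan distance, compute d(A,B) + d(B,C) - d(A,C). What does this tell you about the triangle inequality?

d(A,B) = 5 + 6 + 1 + 2 = 14, d(B,C) = 7 + 7 + 0 + 4 = 18, d(A,C) = 2 + 1 + 1 + 2 = 6.
d(A,B) + d(B,C) - d(A,C) = 14 + 18 - 6 = 32 - 6 = 26. This is ≥ 0, so the triangle inequality holds for these points.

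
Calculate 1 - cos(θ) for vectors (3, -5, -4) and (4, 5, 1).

With u = (3, -5, -4), v = (4, 5, 1):
u·v = 3·4 + (-5)·5 + (-4)·1 = 12 + (-25) + (-4) = -17.
|u| = √(3² + (-5)² + (-4)²) = √50, |v| = √(4² + 5² + 1²) = √42, so |u||v| = √(50·42) = √2100.
cos θ = (u·v)/(|u||v|) = -17/√2100 ≈ -0.371
Cosine distance = 1 - cos θ ≈ 1 - (-0.371) = 1.371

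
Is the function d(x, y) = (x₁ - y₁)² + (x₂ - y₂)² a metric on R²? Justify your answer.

No. The squared Euclidean distance fails the triangle inequality. Counterexample: x = (0, 0), y = (4, 4), z = (8, 8). d(x,z) = 8² + 8² = 128, but d(x,y) + d(y,z) = (4² + 4²) + (4² + 4²) = 32 + 32 = 64. Since 128 > 64, the triangle inequality is violated. (Note: √d, the ordinary Euclidean distance, IS a metric.)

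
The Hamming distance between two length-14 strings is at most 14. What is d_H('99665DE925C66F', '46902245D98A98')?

Differing positions: 1, 2, 3, 4, 5, 6, 7, 8, 9, 10, 11, 12, 13, 14. Hamming distance = 14. The maximum possible Hamming distance for length-14 strings is 14, so d_H/14 = 14/14 = 1.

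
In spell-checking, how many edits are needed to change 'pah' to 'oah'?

Let D[i][j] be the edit distance between the first i characters of 'pah' and the first j characters of 'oah', with D[i][0] = i, D[0][j] = j, and D[i][j] = D[i-1][j-1] if the characters match, else 1 + min(D[i-1][j], D[i][j-1], D[i-1][j-1]). Filling the table (rows: prefixes of 'pah', columns: prefixes of 'oah'):
     ε  o  a  h
  ε  0  1  2  3
  p  1  1  2  3
  a  2  2  1  2
  h  3  3  2  1
The bottom-right entry gives D[3][3] = 1, so no sequence of fewer than 1 edit works. Backtracking through the table gives one optimal edit sequence (1 edit):
  pah → oah (sub p→o @1)
Edit distance = 1.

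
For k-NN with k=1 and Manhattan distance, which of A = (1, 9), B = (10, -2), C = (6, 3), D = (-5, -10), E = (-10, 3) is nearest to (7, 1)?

Distances: d(A) = 14, d(B) = 6, d(C) = 3, d(D) = 23, d(E) = 19. Nearest: C = (6, 3) with distance 3.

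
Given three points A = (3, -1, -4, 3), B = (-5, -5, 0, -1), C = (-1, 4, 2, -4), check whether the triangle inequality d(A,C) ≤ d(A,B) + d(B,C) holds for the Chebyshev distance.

d(A,B) = max(8, 4, 4, 4) = 8, d(B,C) = max(4, 9, 2, 3) = 9, d(A,C) = max(4, 5, 6, 7) = 7.
d(A,C) = 7 ≤ 8 + 9 = 17. Triangle inequality is satisfied.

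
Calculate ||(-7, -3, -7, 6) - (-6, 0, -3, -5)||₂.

√(Σ(x_i - y_i)²) = √((-7 - (-6))² + (-3 - 0)² + (-7 - (-3))² + (6 - (-5))²)
= √((-1)² + (-3)² + (-4)² + 11²) = √(1 + 9 + 16 + 121) = √147 ≈ 12.1244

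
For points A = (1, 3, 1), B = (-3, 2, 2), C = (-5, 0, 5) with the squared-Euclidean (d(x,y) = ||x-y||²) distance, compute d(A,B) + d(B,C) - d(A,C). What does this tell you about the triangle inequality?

d(A,B) = 4² + 1² + 1² = 18, d(B,C) = 2² + 2² + 3² = 17, d(A,C) = 6² + 3² + 4² = 61.
d(A,B) + d(B,C) - d(A,C) = 18 + 17 - 61 = 35 - 61 = -26. This is < 0, so the triangle inequality FAILS for these points (squared-Euclidean is not a metric).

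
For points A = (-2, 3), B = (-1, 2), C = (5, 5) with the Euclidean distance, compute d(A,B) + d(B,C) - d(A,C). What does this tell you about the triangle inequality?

d(A,B) = √(1² + 1²) = √2 ≈ 1.4142, d(B,C) = √(6² + 3²) = √45 ≈ 6.7082, d(A,C) = √(7² + 2²) = √53 ≈ 7.2801.
d(A,B) + d(B,C) - d(A,C) = 1.4142 + 6.7082 - 7.2801 = 8.1224 - 7.2801 = 0.8423 (to 4 decimal places). This is ≥ 0, so the triangle inequality holds for these points.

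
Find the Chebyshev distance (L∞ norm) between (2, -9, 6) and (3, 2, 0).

max(|x_i - y_i|) = max(|2 - 3|, |-9 - 2|, |6 - 0|) = max(1, 11, 6) = 11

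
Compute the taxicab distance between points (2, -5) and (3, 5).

Σ|x_i - y_i| = |2 - 3| + |-5 - 5| = 1 + 10 = 11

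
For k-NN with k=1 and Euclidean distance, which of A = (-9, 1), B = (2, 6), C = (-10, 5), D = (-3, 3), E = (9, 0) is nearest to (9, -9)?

Distances: d(A) ≈ 20.5913, d(B) ≈ 16.5529, d(C) ≈ 23.6008, d(D) ≈ 16.9706, d(E) = 9. Nearest: E = (9, 0) with distance 9.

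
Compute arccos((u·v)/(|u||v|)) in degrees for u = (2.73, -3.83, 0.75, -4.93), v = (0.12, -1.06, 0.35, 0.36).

With u = (2.73, -3.83, 0.75, -4.93), v = (0.12, -1.06, 0.35, 0.36):
u·v = 2.73·0.12 + (-3.83)·(-1.06) + 0.75·0.35 + (-4.93)·0.36 = 0.3276 + 4.0598 + 0.2625 + (-1.7748) = 2.8751.
|u| = √(2.73² + (-3.83)² + 0.75² + (-4.93)²) = √(7.4529 + 14.6689 + 0.5625 + 24.3049) = √46.9892, |v| = √(0.12² + (-1.06)² + 0.35² + 0.36²) = √(0.0144 + 1.1236 + 0.1225 + 0.1296) = √1.3901.
cos θ = (u·v)/(|u||v|) = 2.8751/(√46.9892·√1.3901) ≈ 0.355739
θ = arccos(0.355739) ≈ 69.16°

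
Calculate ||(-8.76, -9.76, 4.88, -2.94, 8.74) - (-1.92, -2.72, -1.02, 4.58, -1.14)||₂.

√(Σ(x_i - y_i)²) = √((-8.76 - (-1.92))² + (-9.76 - (-2.72))² + (4.88 - (-1.02))² + (-2.94 - 4.58)² + (8.74 - (-1.14))²)
= √((-6.84)² + (-7.04)² + 5.9² + (-7.52)² + 9.88²) = √(46.7856 + 49.5616 + 34.81 + 56.5504 + 97.6144) = √285.322 ≈ 16.8915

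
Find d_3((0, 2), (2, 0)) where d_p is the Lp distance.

(Σ|x_i - y_i|^3)^(1/3) = (|0 - 2|^3 + |2 - 0|^3)^(1/3)
= (2^3 + 2^3)^(1/3) = (8 + 8)^(1/3) = (16)^(1/3) ≈ 2.5198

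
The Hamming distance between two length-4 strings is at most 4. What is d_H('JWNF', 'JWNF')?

Differing positions: none. Hamming distance = 0. The maximum possible Hamming distance for length-4 strings is 4, so d_H/4 = 0/4 = 0.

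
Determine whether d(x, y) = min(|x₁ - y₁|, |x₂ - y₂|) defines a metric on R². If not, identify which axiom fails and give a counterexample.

No. d fails identity of indiscernibles: take x = (-2, 0) and y = (-2, 2). Then d(x,y) = min(|-2 - (-2)|, |0 - 2|) = min(0, 2) = 0, yet x ≠ y.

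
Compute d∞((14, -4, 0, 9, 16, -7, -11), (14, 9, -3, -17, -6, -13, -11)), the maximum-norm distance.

max(|x_i - y_i|) = max(|14 - 14|, |-4 - 9|, |0 - (-3)|, |9 - (-17)|, |16 - (-6)|, |-7 - (-13)|, |-11 - (-11)|) = max(0, 13, 3, 26, 22, 6, 0) = 26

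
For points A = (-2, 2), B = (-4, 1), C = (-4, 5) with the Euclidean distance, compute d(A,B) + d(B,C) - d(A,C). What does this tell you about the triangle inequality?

d(A,B) = √(2² + 1²) = √5 ≈ 2.2361, d(B,C) = √(0² + 4²) = √16 = 4, d(A,C) = √(2² + 3²) = √13 ≈ 3.6056.
d(A,B) + d(B,C) - d(A,C) = 2.2361 + 4 - 3.6056 = 6.2361 - 3.6056 = 2.6305 (to 4 decimal places). This is ≥ 0, so the triangle inequality holds for these points.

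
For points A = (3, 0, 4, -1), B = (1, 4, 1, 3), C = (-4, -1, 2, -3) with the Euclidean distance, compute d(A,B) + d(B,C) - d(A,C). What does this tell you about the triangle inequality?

d(A,B) = √(2² + 4² + 3² + 4²) = √45 ≈ 6.7082, d(B,C) = √(5² + 5² + 1² + 6²) = √87 ≈ 9.3274, d(A,C) = √(7² + 1² + 2² + 2²) = √58 ≈ 7.6158.
d(A,B) + d(B,C) - d(A,C) = 6.7082 + 9.3274 - 7.6158 = 16.0356 - 7.6158 = 8.4198 (to 4 decimal places). This is ≥ 0, so the triangle inequality holds for these points.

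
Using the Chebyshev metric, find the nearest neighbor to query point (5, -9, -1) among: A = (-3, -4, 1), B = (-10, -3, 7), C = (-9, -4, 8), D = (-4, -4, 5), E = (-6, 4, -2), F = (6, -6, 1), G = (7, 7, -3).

Distances: d(A) = 8, d(B) = 15, d(C) = 14, d(D) = 9, d(E) = 13, d(F) = 3, d(G) = 16. Nearest: F = (6, -6, 1) with distance 3.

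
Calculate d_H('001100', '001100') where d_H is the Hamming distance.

Differing positions: none. Hamming distance = 0.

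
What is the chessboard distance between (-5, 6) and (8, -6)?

max(|x_i - y_i|) = max(|-5 - 8|, |6 - (-6)|) = max(13, 12) = 13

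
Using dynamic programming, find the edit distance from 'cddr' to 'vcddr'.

Let D[i][j] be the edit distance between the first i characters of 'cddr' and the first j characters of 'vcddr', with D[i][0] = i, D[0][j] = j, and D[i][j] = D[i-1][j-1] if the characters match, else 1 + min(D[i-1][j], D[i][j-1], D[i-1][j-1]). Filling the table (rows: prefixes of 'cddr', columns: prefixes of 'vcddr'):
     ε  v  c  d  d  r
  ε  0  1  2  3  4  5
  c  1  1  1  2  3  4
  d  2  2  2  1  2  3
  d  3  3  3  2  1  2
  r  4  4  4  3  2  1
The bottom-right entry gives D[4][5] = 1, so no sequence of fewer than 1 edit works. Backtracking through the table gives one optimal edit sequence (1 edit):
  cddr → vcddr (ins v @1)
Edit distance = 1.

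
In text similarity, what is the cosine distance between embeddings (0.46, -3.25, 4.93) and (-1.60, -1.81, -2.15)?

With u = (0.46, -3.25, 4.93), v = (-1.60, -1.81, -2.15):
u·v = 0.46·(-1.6) + (-3.25)·(-1.81) + 4.93·(-2.15) = (-0.736) + 5.8825 + (-10.5995) = -5.453.
|u| = √(0.46² + (-3.25)² + 4.93²) = √(0.2116 + 10.5625 + 24.3049) = √35.079, |v| = √((-1.6)² + (-1.81)² + (-2.15)²) = √(2.56 + 3.2761 + 4.6225) = √10.4586.
cos θ = (u·v)/(|u||v|) = -5.453/(√35.079·√10.4586) ≈ -0.2847
Cosine distance = 1 - cos θ ≈ 1 - (-0.2847) = 1.2847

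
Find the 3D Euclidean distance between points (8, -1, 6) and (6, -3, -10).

√(Σ(x_i - y_i)²) = √((8 - 6)² + (-1 - (-3))² + (6 - (-10))²)
= √(2² + 2² + 16²) = √(4 + 4 + 256) = √264 ≈ 16.2481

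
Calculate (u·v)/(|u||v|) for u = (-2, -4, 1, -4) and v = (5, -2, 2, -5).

With u = (-2, -4, 1, -4), v = (5, -2, 2, -5):
u·v = (-2)·5 + (-4)·(-2) + 1·2 + (-4)·(-5) = (-10) + 8 + 2 + 20 = 20.
|u| = √((-2)² + (-4)² + 1² + (-4)²) = √37, |v| = √(5² + (-2)² + 2² + (-5)²) = √58, so |u||v| = √(37·58) = √2146.
cos θ = (u·v)/(|u||v|) = 20/√2146 ≈ 0.4317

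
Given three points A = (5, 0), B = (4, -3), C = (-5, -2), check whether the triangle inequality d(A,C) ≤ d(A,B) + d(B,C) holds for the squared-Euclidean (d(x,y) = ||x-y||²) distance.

d(A,B) = 1² + 3² = 10, d(B,C) = 9² + 1² = 82, d(A,C) = 10² + 2² = 104.
d(A,C) = 104 > 10 + 82 = 92. Triangle inequality is VIOLATED. (Squared-Euclidean is not a metric — this is a counterexample.)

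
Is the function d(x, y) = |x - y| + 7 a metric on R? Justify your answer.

No. d fails identity of indiscernibles (specifically d(x,x) = 0): d(-5, -5) = |-5 - (-5)| + 7 = 0 + 7 = 7 ≠ 0.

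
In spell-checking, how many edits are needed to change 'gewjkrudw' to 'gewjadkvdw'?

Let D[i][j] be the edit distance between the first i characters of 'gewjkrudw' and the first j characters of 'gewjadkvdw', with D[i][0] = i, D[0][j] = j, and D[i][j] = D[i-1][j-1] if the characters match, else 1 + min(D[i-1][j], D[i][j-1], D[i-1][j-1]). Filling the table (rows: prefixes of 'gewjkrudw', columns: prefixes of 'gewjadkvdw'):
     ε  g  e  w  j  a  d  k  v  d  w
  ε  0  1  2  3  4  5  6  7  8  9 10
  g  1  0  1  2  3  4  5  6  7  8  9
  e  2  1  0  1  2  3  4  5  6  7  8
  w  3  2  1  0  1  2  3  4  5  6  7
  j  4  3  2  1  0  1  2  3  4  5  6
  k  5  4  3  2  1  1  2  2  3  4  5
  r  6  5  4  3  2  2  2  3  3  4  5
  u  7  6  5  4  3  3  3  3  4  4  5
  d  8  7  6  5  4  4  3  4  4  4  5
  w  9  8  7  6  5  5  4  4  5  5  4
The bottom-right entry gives D[9][10] = 4, so no sequence of fewer than 4 edits works. Backtracking through the table gives one optimal edit sequence (4 edits):
  gewjkrudw → gewjakrudw (ins a @5)
  gewjakrudw → gewjadrudw (sub k→d @6)
  gewjadrudw → gewjadkudw (sub r→k @7)
  gewjadkudw → gewjadkvdw (sub u→v @8)
Edit distance = 4.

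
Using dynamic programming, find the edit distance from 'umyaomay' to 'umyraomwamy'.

Let D[i][j] be the edit distance between the first i characters of 'umyaomay' and the first j characters of 'umyraomwamy', with D[i][0] = i, D[0][j] = j, and D[i][j] = D[i-1][j-1] if the characters match, else 1 + min(D[i-1][j], D[i][j-1], D[i-1][j-1]). Filling the table (rows: prefixes of 'umyaomay', columns: prefixes of 'umyraomwamy'):
     ε  u  m  y  r  a  o  m  w  a  m  y
  ε  0  1  2  3  4  5  6  7  8  9 10 11
  u  1  0  1  2  3  4  5  6  7  8  9 10
  m  2  1  0  1  2  3  4  5  6  7  8  9
  y  3  2  1  0  1  2  3  4  5  6  7  8
  a  4  3  2  1  1  1  2  3  4  5  6  7
  o  5  4  3  2  2  2  1  2  3  4  5  6
  m  6  5  4  3  3  3  2  1  2  3  4  5
  a  7  6  5  4  4  3  3  2  2  2  3  4
  y  8  7  6  5  5  4  4  3  3  3  3  3
The bottom-right entry gives D[8][11] = 3, so no sequence of fewer than 3 edits works. Backtracking through the table gives one optimal edit sequence (3 edits):
  umyaomay → umyraomay (ins r @4)
  umyraomay → umyraomway (ins w @8)
  umyraomway → umyraomwamy (ins m @10)
Edit distance = 3.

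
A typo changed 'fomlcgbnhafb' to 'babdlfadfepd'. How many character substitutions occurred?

Differing positions: 1, 2, 3, 4, 5, 6, 7, 8, 9, 10, 11, 12. Hamming distance = 12.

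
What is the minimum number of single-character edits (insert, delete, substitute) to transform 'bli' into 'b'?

Let D[i][j] be the edit distance between the first i characters of 'bli' and the first j characters of 'b', with D[i][0] = i, D[0][j] = j, and D[i][j] = D[i-1][j-1] if the characters match, else 1 + min(D[i-1][j], D[i][j-1], D[i-1][j-1]). Filling the table (rows: prefixes of 'bli', columns: prefixes of 'b'):
     ε  b
  ε  0  1
  b  1  0
  l  2  1
  i  3  2
The bottom-right entry gives D[3][1] = 2, so no sequence of fewer than 2 edits works. Backtracking through the table gives one optimal edit sequence (2 edits):
  bli → bi (del l @2)
  bi → b (del i @2)
Edit distance = 2.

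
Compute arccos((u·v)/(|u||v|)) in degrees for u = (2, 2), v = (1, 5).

With u = (2, 2), v = (1, 5):
u·v = 2·1 + 2·5 = 2 + 10 = 12.
|u| = √(2² + 2²) = √8, |v| = √(1² + 5²) = √26, so |u||v| = √(8·26) = √208.
cos θ = (u·v)/(|u||v|) = 12/√208 ≈ 0.83205
θ = arccos(0.83205) ≈ 33.69°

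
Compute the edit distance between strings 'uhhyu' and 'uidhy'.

Let D[i][j] be the edit distance between the first i characters of 'uhhyu' and the first j characters of 'uidhy', with D[i][0] = i, D[0][j] = j, and D[i][j] = D[i-1][j-1] if the characters match, else 1 + min(D[i-1][j], D[i][j-1], D[i-1][j-1]). Filling the table (rows: prefixes of 'uhhyu', columns: prefixes of 'uidhy'):
     ε  u  i  d  h  y
  ε  0  1  2  3  4  5
  u  1  0  1  2  3  4
  h  2  1  1  2  2  3
  h  3  2  2  2  2  3
  y  4  3  3  3  3  2
  u  5  4  4  4  4  3
The bottom-right entry gives D[5][5] = 3, so no sequence of fewer than 3 edits works. Backtracking through the table gives one optimal edit sequence (3 edits):
  uhhyu → uihhyu (ins i @2)
  uihhyu → uidhyu (sub h→d @3)
  uidhyu → uidhy (del u @6)
Edit distance = 3.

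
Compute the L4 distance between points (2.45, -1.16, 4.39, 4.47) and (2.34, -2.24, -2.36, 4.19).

(Σ|x_i - y_i|^4)^(1/4) = (|2.45 - 2.34|^4 + |-1.16 - (-2.24)|^4 + |4.39 - (-2.36)|^4 + |4.47 - 4.19|^4)^(1/4)
= (0.11^4 + 1.08^4 + 6.75^4 + 0.28^4)^(1/4) ≈ (0.0001 + 1.3605 + 2075.9414 + 0.0061)^(1/4) = (2077.3081)^(1/4) ≈ 6.7511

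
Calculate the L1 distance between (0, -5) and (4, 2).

Σ|x_i - y_i| = |0 - 4| + |-5 - 2| = 4 + 7 = 11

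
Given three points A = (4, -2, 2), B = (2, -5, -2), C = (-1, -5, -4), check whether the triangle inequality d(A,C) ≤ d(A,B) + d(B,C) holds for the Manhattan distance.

d(A,B) = 2 + 3 + 4 = 9, d(B,C) = 3 + 0 + 2 = 5, d(A,C) = 5 + 3 + 6 = 14.
d(A,C) = 14 ≤ 9 + 5 = 14. Triangle inequality is satisfied.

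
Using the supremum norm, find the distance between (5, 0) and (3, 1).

max(|x_i - y_i|) = max(|5 - 3|, |0 - 1|) = max(2, 1) = 2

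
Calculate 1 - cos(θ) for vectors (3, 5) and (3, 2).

With u = (3, 5), v = (3, 2):
u·v = 3·3 + 5·2 = 9 + 10 = 19.
|u| = √(3² + 5²) = √34, |v| = √(3² + 2²) = √13, so |u||v| = √(34·13) = √442.
cos θ = (u·v)/(|u||v|) = 19/√442 ≈ 0.9037
Cosine distance = 1 - cos θ ≈ 1 - 0.9037 = 0.0963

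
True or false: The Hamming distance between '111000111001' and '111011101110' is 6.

Differing positions: 5, 6, 8, 10, 11, 12. Hamming distance = 6, so the claim is true.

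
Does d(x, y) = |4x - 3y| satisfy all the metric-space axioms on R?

No. d fails symmetry: d(7, 8) = |4·7 - 3·8| = |4| = 4, but d(8, 7) = |4·8 - 3·7| = |11| = 11. Since 4 ≠ 11, d(x,y) ≠ d(y,x) in general.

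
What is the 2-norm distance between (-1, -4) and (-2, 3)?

(Σ|x_i - y_i|^2)^(1/2) = (|-1 - (-2)|^2 + |-4 - 3|^2)^(1/2)
= (1^2 + 7^2)^(1/2) = (1 + 49)^(1/2) = (50)^(1/2) ≈ 7.0711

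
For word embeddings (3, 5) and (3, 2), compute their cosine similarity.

With u = (3, 5), v = (3, 2):
u·v = 3·3 + 5·2 = 9 + 10 = 19.
|u| = √(3² + 5²) = √34, |v| = √(3² + 2²) = √13, so |u||v| = √(34·13) = √442.
cos θ = (u·v)/(|u||v|) = 19/√442 ≈ 0.9037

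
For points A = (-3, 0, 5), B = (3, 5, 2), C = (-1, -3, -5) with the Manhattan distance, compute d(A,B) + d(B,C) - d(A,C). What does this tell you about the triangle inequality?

d(A,B) = 6 + 5 + 3 = 14, d(B,C) = 4 + 8 + 7 = 19, d(A,C) = 2 + 3 + 10 = 15.
d(A,B) + d(B,C) - d(A,C) = 14 + 19 - 15 = 33 - 15 = 18. This is ≥ 0, so the triangle inequality holds for these points.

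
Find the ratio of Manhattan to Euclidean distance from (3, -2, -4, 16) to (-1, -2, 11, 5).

L1 = |3 - (-1)| + |-2 - (-2)| + |-4 - 11| + |16 - 5| = 4 + 0 + 15 + 11 = 30
L2 = √(4² + 0² + 15² + 11²) = √362 ≈ 19.0263
L1 ≥ L2 always (equality iff movement is along one axis); L1 > L2 here.
Ratio L1/L2 = 30/√362 ≈ 1.5768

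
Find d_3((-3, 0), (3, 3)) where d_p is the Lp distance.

(Σ|x_i - y_i|^3)^(1/3) = (|-3 - 3|^3 + |0 - 3|^3)^(1/3)
= (6^3 + 3^3)^(1/3) = (216 + 27)^(1/3) = (243)^(1/3) ≈ 6.2403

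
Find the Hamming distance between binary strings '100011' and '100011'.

Differing positions: none. Hamming distance = 0.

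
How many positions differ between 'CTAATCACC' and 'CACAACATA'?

Differing positions: 2, 3, 5, 8, 9. Hamming distance = 5.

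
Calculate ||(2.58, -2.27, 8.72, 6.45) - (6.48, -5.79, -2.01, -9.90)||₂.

√(Σ(x_i - y_i)²) = √((2.58 - 6.48)² + (-2.27 - (-5.79))² + (8.72 - (-2.01))² + (6.45 - (-9.9))²)
= √((-3.9)² + 3.52² + 10.73² + 16.35²) = √(15.21 + 12.3904 + 115.1329 + 267.3225) = √410.0558 ≈ 20.2498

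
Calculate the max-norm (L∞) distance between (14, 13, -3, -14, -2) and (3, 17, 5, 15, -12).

max(|x_i - y_i|) = max(|14 - 3|, |13 - 17|, |-3 - 5|, |-14 - 15|, |-2 - (-12)|) = max(11, 4, 8, 29, 10) = 29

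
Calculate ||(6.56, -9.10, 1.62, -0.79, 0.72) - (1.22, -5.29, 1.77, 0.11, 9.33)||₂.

√(Σ(x_i - y_i)²) = √((6.56 - 1.22)² + (-9.1 - (-5.29))² + (1.62 - 1.77)² + (-0.79 - 0.11)² + (0.72 - 9.33)²)
= √(5.34² + (-3.81)² + (-0.15)² + (-0.9)² + (-8.61)²) = √(28.5156 + 14.5161 + 0.0225 + 0.81 + 74.1321) = √117.9963 ≈ 10.8626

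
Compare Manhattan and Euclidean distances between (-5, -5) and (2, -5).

L1 = |-5 - 2| + |-5 - (-5)| = 7 + 0 = 7
L2 = √(7² + 0²) = √49 = 7
L1 ≥ L2 always (equality iff movement is along one axis); L1 = L2 here (movement is along a single axis).
Ratio L1/L2 = 7/7 = 1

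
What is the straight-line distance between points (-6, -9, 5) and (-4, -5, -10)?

√(Σ(x_i - y_i)²) = √((-6 - (-4))² + (-9 - (-5))² + (5 - (-10))²)
= √((-2)² + (-4)² + 15²) = √(4 + 16 + 225) = √245 ≈ 15.6525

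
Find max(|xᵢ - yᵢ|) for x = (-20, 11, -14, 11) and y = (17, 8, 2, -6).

max(|x_i - y_i|) = max(|-20 - 17|, |11 - 8|, |-14 - 2|, |11 - (-6)|) = max(37, 3, 16, 17) = 37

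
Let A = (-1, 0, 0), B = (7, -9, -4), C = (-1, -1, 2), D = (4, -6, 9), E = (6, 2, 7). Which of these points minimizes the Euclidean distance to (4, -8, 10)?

Distances: d(A) ≈ 13.7477, d(B) ≈ 14.3527, d(C) ≈ 11.7473, d(D) ≈ 2.2361, d(E) ≈ 10.6301. Nearest: D = (4, -6, 9) with distance 2.2361.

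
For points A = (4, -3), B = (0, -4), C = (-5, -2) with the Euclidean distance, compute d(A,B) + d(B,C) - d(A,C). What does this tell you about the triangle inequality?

d(A,B) = √(4² + 1²) = √17 ≈ 4.1231, d(B,C) = √(5² + 2²) = √29 ≈ 5.3852, d(A,C) = √(9² + 1²) = √82 ≈ 9.0554.
d(A,B) + d(B,C) - d(A,C) = 4.1231 + 5.3852 - 9.0554 = 9.5083 - 9.0554 = 0.4529 (to 4 decimal places). This is ≥ 0, so the triangle inequality holds for these points.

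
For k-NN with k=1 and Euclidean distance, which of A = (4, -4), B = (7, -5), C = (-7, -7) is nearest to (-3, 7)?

Distances: d(A) ≈ 13.0384, d(B) ≈ 15.6205, d(C) ≈ 14.5602. Nearest: A = (4, -4) with distance 13.0384.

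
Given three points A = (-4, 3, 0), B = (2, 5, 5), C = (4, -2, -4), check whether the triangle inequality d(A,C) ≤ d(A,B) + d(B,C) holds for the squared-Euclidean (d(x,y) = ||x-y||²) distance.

d(A,B) = 6² + 2² + 5² = 65, d(B,C) = 2² + 7² + 9² = 134, d(A,C) = 8² + 5² + 4² = 105.
d(A,C) = 105 ≤ 65 + 134 = 199. Triangle inequality is satisfied.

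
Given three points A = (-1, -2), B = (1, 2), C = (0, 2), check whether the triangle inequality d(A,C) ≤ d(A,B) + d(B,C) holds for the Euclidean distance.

d(A,B) = √(2² + 4²) = √20 ≈ 4.4721, d(B,C) = √(1² + 0²) = √1 = 1, d(A,C) = √(1² + 4²) = √17 ≈ 4.1231.
d(A,C) ≈ 4.1231 ≤ 4.4721 + 1 = 5.4721. Triangle inequality is satisfied.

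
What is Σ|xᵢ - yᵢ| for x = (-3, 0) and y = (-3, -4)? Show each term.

Σ|x_i - y_i| = |-3 - (-3)| + |0 - (-4)| = 0 + 4 = 4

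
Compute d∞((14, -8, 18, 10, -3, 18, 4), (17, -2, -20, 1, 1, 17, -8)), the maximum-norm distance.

max(|x_i - y_i|) = max(|14 - 17|, |-8 - (-2)|, |18 - (-20)|, |10 - 1|, |-3 - 1|, |18 - 17|, |4 - (-8)|) = max(3, 6, 38, 9, 4, 1, 12) = 38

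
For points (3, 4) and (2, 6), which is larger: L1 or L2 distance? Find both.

L1 = |3 - 2| + |4 - 6| = 1 + 2 = 3
L2 = √(1² + 2²) = √5 ≈ 2.2361
L1 ≥ L2 always (equality iff movement is along one axis); L1 > L2 here.
Ratio L1/L2 = 3/√5 ≈ 1.3416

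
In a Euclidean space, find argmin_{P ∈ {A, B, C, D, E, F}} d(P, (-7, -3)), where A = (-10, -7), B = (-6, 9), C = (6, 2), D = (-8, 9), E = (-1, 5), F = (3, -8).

Distances: d(A) = 5, d(B) ≈ 12.0416, d(C) ≈ 13.9284, d(D) ≈ 12.0416, d(E) = 10, d(F) ≈ 11.1803. Nearest: A = (-10, -7) with distance 5.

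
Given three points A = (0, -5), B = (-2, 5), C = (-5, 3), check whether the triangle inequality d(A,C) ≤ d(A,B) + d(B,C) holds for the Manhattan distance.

d(A,B) = 2 + 10 = 12, d(B,C) = 3 + 2 = 5, d(A,C) = 5 + 8 = 13.
d(A,C) = 13 ≤ 12 + 5 = 17. Triangle inequality is satisfied.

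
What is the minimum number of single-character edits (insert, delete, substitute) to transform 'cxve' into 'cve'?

Let D[i][j] be the edit distance between the first i characters of 'cxve' and the first j characters of 'cve', with D[i][0] = i, D[0][j] = j, and D[i][j] = D[i-1][j-1] if the characters match, else 1 + min(D[i-1][j], D[i][j-1], D[i-1][j-1]). Filling the table (rows: prefixes of 'cxve', columns: prefixes of 'cve'):
     ε  c  v  e
  ε  0  1  2  3
  c  1  0  1  2
  x  2  1  1  2
  v  3  2  1  2
  e  4  3  2  1
The bottom-right entry gives D[4][3] = 1, so no sequence of fewer than 1 edit works. Backtracking through the table gives one optimal edit sequence (1 edit):
  cxve → cve (del x @2)
Edit distance = 1.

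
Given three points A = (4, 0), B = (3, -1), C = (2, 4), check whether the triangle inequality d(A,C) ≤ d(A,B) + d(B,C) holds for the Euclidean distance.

d(A,B) = √(1² + 1²) = √2 ≈ 1.4142, d(B,C) = √(1² + 5²) = √26 ≈ 5.099, d(A,C) = √(2² + 4²) = √20 ≈ 4.4721.
d(A,C) ≈ 4.4721 ≤ 1.4142 + 5.099 = 6.5132. Triangle inequality is satisfied.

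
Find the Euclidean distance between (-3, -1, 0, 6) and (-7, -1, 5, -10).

√(Σ(x_i - y_i)²) = √((-3 - (-7))² + (-1 - (-1))² + (0 - 5)² + (6 - (-10))²)
= √(4² + 0² + (-5)² + 16²) = √(16 + 0 + 25 + 256) = √297 ≈ 17.2337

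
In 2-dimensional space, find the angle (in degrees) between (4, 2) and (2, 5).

With u = (4, 2), v = (2, 5):
u·v = 4·2 + 2·5 = 8 + 10 = 18.
|u| = √(4² + 2²) = √20, |v| = √(2² + 5²) = √29, so |u||v| = √(20·29) = √580.
cos θ = (u·v)/(|u||v|) = 18/√580 ≈ 0.747409
θ = arccos(0.747409) ≈ 41.63°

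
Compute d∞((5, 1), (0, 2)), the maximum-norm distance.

max(|x_i - y_i|) = max(|5 - 0|, |1 - 2|) = max(5, 1) = 5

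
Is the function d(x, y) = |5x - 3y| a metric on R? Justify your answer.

No. d fails symmetry: d(1, 6) = |5·1 - 3·6| = |-13| = 13, but d(6, 1) = |5·6 - 3·1| = |27| = 27. Since 13 ≠ 27, d(x,y) ≠ d(y,x) in general.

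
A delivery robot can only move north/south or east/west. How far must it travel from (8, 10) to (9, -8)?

Σ|x_i - y_i| = |8 - 9| + |10 - (-8)| = 1 + 18 = 19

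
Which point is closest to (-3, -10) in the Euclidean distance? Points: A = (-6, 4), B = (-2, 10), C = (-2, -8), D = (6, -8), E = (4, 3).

Distances: d(A) ≈ 14.3178, d(B) ≈ 20.025, d(C) ≈ 2.2361, d(D) ≈ 9.2195, d(E) ≈ 14.7648. Nearest: C = (-2, -8) with distance 2.2361.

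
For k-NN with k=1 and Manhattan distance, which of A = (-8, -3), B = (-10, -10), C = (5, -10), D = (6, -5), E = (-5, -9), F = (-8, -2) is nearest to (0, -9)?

Distances: d(A) = 14, d(B) = 11, d(C) = 6, d(D) = 10, d(E) = 5, d(F) = 15. Nearest: E = (-5, -9) with distance 5.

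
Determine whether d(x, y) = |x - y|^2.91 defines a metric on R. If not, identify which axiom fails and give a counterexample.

No. d(x,y) = |x-y|^2.91 fails the triangle inequality since p = 2.91 > 1. Counterexample: x = -4, y = 8, z = 9. d(x,z) = |-4 - 9|^2.91 = 13^2.91 ≈ 1744.1152, but d(x,y) + d(y,z) = 12^2.91 + 1^2.91 ≈ 1381.7117 + 1 = 1382.7117. Since 1744.1152 > 1382.7117, the triangle inequality is violated.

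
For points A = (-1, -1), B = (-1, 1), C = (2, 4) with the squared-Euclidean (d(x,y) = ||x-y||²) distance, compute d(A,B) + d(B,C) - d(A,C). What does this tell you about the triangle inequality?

d(A,B) = 0² + 2² = 4, d(B,C) = 3² + 3² = 18, d(A,C) = 3² + 5² = 34.
d(A,B) + d(B,C) - d(A,C) = 4 + 18 - 34 = 22 - 34 = -12. This is < 0, so the triangle inequality FAILS for these points (squared-Euclidean is not a metric).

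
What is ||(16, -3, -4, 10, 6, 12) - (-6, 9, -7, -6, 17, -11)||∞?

max(|x_i - y_i|) = max(|16 - (-6)|, |-3 - 9|, |-4 - (-7)|, |10 - (-6)|, |6 - 17|, |12 - (-11)|) = max(22, 12, 3, 16, 11, 23) = 23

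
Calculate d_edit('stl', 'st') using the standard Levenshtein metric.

Let D[i][j] be the edit distance between the first i characters of 'stl' and the first j characters of 'st', with D[i][0] = i, D[0][j] = j, and D[i][j] = D[i-1][j-1] if the characters match, else 1 + min(D[i-1][j], D[i][j-1], D[i-1][j-1]). Filling the table (rows: prefixes of 'stl', columns: prefixes of 'st'):
     ε  s  t
  ε  0  1  2
  s  1  0  1
  t  2  1  0
  l  3  2  1
The bottom-right entry gives D[3][2] = 1, so no sequence of fewer than 1 edit works. Backtracking through the table gives one optimal edit sequence (1 edit):
  stl → st (del l @3)
Edit distance = 1.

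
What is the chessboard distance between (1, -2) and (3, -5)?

max(|x_i - y_i|) = max(|1 - 3|, |-2 - (-5)|) = max(2, 3) = 3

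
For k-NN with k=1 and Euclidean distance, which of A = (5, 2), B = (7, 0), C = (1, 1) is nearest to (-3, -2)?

Distances: d(A) ≈ 8.9443, d(B) ≈ 10.198, d(C) = 5. Nearest: C = (1, 1) with distance 5.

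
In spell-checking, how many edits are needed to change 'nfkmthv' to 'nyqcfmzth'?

Let D[i][j] be the edit distance between the first i characters of 'nfkmthv' and the first j characters of 'nyqcfmzth', with D[i][0] = i, D[0][j] = j, and D[i][j] = D[i-1][j-1] if the characters match, else 1 + min(D[i-1][j], D[i][j-1], D[i-1][j-1]). Filling the table (rows: prefixes of 'nfkmthv', columns: prefixes of 'nyqcfmzth'):
     ε  n  y  q  c  f  m  z  t  h
  ε  0  1  2  3  4  5  6  7  8  9
  n  1  0  1  2  3  4  5  6  7  8
  f  2  1  1  2  3  3  4  5  6  7
  k  3  2  2  2  3  4  4  5  6  7
  m  4  3  3  3  3  4  4  5  6  7
  t  5  4  4  4  4  4  5  5  5  6
  h  6  5  5  5  5  5  5  6  6  5
  v  7  6  6  6  6  6  6  6  7  6
The bottom-right entry gives D[7][9] = 6, so no sequence of fewer than 6 edits works. Backtracking through the table gives one optimal edit sequence (6 edits):
  nfkmthv → nyfkmthv (ins y @2)
  nyfkmthv → nyqfkmthv (ins q @3)
  nyqfkmthv → nyqcfkmthv (ins c @4)
  nyqcfkmthv → nyqcfmmthv (sub k→m @6)
  nyqcfmmthv → nyqcfmzthv (sub m→z @7)
  nyqcfmzthv → nyqcfmzth (del v @10)
Edit distance = 6.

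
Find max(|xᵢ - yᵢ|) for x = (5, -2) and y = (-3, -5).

max(|x_i - y_i|) = max(|5 - (-3)|, |-2 - (-5)|) = max(8, 3) = 8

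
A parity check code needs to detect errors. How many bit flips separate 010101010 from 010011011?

Differing positions: 4, 5, 9. Hamming distance = 3.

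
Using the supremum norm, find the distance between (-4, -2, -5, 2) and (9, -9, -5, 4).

max(|x_i - y_i|) = max(|-4 - 9|, |-2 - (-9)|, |-5 - (-5)|, |2 - 4|) = max(13, 7, 0, 2) = 13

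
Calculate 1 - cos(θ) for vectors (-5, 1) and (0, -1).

With u = (-5, 1), v = (0, -1):
u·v = (-5)·0 + 1·(-1) = 0 + (-1) = -1.
|u| = √((-5)² + 1²) = √26, |v| = √(0² + (-1)²) = √1, so |u||v| = √(26·1) = √26.
cos θ = (u·v)/(|u||v|) = -1/√26 ≈ -0.1961
Cosine distance = 1 - cos θ ≈ 1 - (-0.1961) = 1.1961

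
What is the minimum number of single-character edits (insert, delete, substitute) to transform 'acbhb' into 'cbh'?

Let D[i][j] be the edit distance between the first i characters of 'acbhb' and the first j characters of 'cbh', with D[i][0] = i, D[0][j] = j, and D[i][j] = D[i-1][j-1] if the characters match, else 1 + min(D[i-1][j], D[i][j-1], D[i-1][j-1]). Filling the table (rows: prefixes of 'acbhb', columns: prefixes of 'cbh'):
     ε  c  b  h
  ε  0  1  2  3
  a  1  1  2  3
  c  2  1  2  3
  b  3  2  1  2
  h  4  3  2  1
  b  5  4  3  2
The bottom-right entry gives D[5][3] = 2, so no sequence of fewer than 2 edits works. Backtracking through the table gives one optimal edit sequence (2 edits):
  acbhb → cbhb (del a @1)
  cbhb → cbh (del b @4)
Edit distance = 2.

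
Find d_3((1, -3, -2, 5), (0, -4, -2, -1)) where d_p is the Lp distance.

(Σ|x_i - y_i|^3)^(1/3) = (|1 - 0|^3 + |-3 - (-4)|^3 + |-2 - (-2)|^3 + |5 - (-1)|^3)^(1/3)
= (1^3 + 1^3 + 0^3 + 6^3)^(1/3) = (1 + 1 + 0 + 216)^(1/3) = (218)^(1/3) ≈ 6.0185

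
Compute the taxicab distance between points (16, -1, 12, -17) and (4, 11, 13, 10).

Σ|x_i - y_i| = |16 - 4| + |-1 - 11| + |12 - 13| + |-17 - 10| = 12 + 12 + 1 + 27 = 52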